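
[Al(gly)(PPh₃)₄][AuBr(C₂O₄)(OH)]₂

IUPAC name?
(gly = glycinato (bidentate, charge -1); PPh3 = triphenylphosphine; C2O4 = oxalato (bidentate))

Both ions are complex: the cation is named first with the plain metal name, the anion second with the -ate form; each ion's ligands are alphabetised independently.
Aluminium is always +3 in its complexes; the cation's ligand charges sum to -1, so the complex cation is 2+.
With 2 anions per cation, each anion must be 2/2 = 1−.
Anion: ligand charges sum to -4; for the ion to be 1−, Au = +3.

(glycinato)tetrakis(triphenylphosphine)aluminium(III) bromohydroxooxalatoaurate(III)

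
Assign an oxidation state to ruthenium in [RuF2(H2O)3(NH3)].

+2

No counter-ion: the bracketed complex is neutral.
Ligand charges: 2×F = -2; 3×H2O neutral; 1×NH3 neutral; sum -2.
Ru + (-2) = 0 ⇒ Ru is +2.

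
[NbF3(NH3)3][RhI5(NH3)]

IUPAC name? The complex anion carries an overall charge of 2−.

triamminetrifluoroniobium(V) amminepentaiodorhodate(III)

The complex anion is given as 2−; its ligand charges sum to -5, so Rh = +3.
A 1:1 salt means the cation carries the equal and opposite charge, 2+.
Cation: ligand charges sum to -3; for the ion to be 2+, Nb = +5.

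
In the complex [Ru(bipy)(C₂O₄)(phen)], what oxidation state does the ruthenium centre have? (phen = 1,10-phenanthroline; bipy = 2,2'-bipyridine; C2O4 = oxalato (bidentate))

No counter-ion: the bracketed complex is neutral.
Ligand charges: 1×phen neutral; 1×bipy neutral; 1×C2O4 = -2; sum -2.
Ru + (-2) = 0 ⇒ Ru is +2.

+2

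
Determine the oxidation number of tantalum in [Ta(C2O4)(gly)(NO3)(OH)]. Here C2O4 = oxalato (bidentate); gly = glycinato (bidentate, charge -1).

+5

No counter-ion: the bracketed complex is neutral.
Ligand charges: 1×OH = -1; 1×C2O4 = -2; 1×NO3 = -1; 1×gly = -1; sum -5.
Ta + (-5) = 0 ⇒ Ta is +5.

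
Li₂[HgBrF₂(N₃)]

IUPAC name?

lithium azidobromodifluoromercurate(II)

The 2 lithium counter-ions carry a total charge of +2, so each complex ion is 2−.
Ligand charges: 2×fluoro (-1 each), 1×bromo (-1 each), 1×azido (-1 each); total -4. So Hg + (-4) = 2−, giving Hg = +2.
Ligands are named alphabetically: azido before bromo before fluoro.
The complex ion is anionic, so mercury takes the -ate form mercurate(II).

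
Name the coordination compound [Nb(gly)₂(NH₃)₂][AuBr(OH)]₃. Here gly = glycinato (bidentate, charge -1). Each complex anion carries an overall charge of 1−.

The complex anion is given as 1−; its ligand charges sum to -2, so Au = +1.
With 3 anions per cation, the cation must be 3×1 = 3+.
Cation: ligand charges sum to -2; for the ion to be 3+, Nb = +5.

diamminebis(glycinato)niobium(V) bromohydroxoaurate(I)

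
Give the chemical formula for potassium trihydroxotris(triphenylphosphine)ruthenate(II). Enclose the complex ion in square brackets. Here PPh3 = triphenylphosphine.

Ligands: 3 hydroxo (OH, -1), 3 triphenylphosphine (PPh3, neutral). Ligand charge sum = -3.
With Ru in oxidation state +2, the complex ion is [Ru...]^1−.
Charge balance with potassium (+1) requires 1 complex ion per 1 potassium.

K[Ru(OH)3(PPh3)3]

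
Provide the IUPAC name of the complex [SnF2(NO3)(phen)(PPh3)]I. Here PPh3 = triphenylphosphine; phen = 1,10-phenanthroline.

difluoronitrato(1,10-phenanthroline)(triphenylphosphine)tin(IV) iodide

The 1 iodide counter-ion carries a total charge of -1, so each complex ion is 1+.
Ligand charges: 1×nitrato (-1 each), 2×fluoro (-1 each), 1×triphenylphosphine (neutral), 1×1,10-phenanthroline (neutral); total -3. So Sn + (-3) = 1+, giving Sn = +4.
Ligands are named alphabetically: fluoro before nitrato before phenanthroline before triphenylphosphine.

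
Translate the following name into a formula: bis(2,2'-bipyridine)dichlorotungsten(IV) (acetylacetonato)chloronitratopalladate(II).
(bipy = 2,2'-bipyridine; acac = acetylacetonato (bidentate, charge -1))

Cation [W…]: ligand charges -2, W(IV) ⇒ ion charge 2+.
Anion [Pd…]: ligand charges -3, Pd(II) ⇒ ion charge 1−.

[W(bipy)2Cl2][Pd(acac)Cl(NO3)]2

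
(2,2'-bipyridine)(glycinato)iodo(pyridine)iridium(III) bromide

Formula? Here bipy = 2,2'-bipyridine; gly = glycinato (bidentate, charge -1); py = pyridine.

[Ir(bipy)(gly)I(py)]Br

Ligands: 1 2,2'-bipyridine (bipy, neutral), 1 glycinato (gly, -1), 1 pyridine (py, neutral), 1 iodo (I, -1). Ligand charge sum = -2.
With Ir in oxidation state +3, the complex ion is [Ir...]^1+.
Charge balance with bromide (-1) requires 1 complex ion per 1 bromide.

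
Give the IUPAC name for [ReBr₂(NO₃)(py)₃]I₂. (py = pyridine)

The 2 iodide counter-ions carry a total charge of -2, so each complex ion is 2+.
Ligand charges: 3×pyridine (neutral), 2×bromo (-1 each), 1×nitrato (-1 each); total -3. So Re + (-3) = 2+, giving Re = +5.
Ligands are named alphabetically: bromo before nitrato before pyridine.

dibromonitratotris(pyridine)rhenium(V) iodide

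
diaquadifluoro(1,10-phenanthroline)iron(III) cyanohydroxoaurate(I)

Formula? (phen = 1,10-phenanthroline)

Cation [Fe…]: ligand charges -2, Fe(III) ⇒ ion charge 1+.
Anion [Au…]: ligand charges -2, Au(I) ⇒ ion charge 1−.
One 1+ cation balances one 1− anion.

[FeF2(H2O)2(phen)][Au(CN)(OH)]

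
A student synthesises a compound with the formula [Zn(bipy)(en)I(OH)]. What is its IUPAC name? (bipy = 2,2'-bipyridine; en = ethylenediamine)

(2,2'-bipyridine)(ethylenediamine)hydroxoiodozinc(II)

There is no counter-ion, so the complex is neutral overall.
Ligand charges: 1×hydroxo (-1 each), 1×iodo (-1 each), 1×2,2'-bipyridine (neutral), 1×ethylenediamine (neutral); total -2. So Zn + (-2) = 0, giving Zn = +2.
Ligands are named alphabetically: bipyridine before ethylenediamine before hydroxo before iodo.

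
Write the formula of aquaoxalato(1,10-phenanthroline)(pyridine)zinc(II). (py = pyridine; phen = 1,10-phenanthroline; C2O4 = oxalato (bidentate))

[Zn(C2O4)(H2O)(phen)(py)]

Ligands: 1 pyridine (py, neutral), 1 1,10-phenanthroline (phen, neutral), 1 aqua (H2O, neutral), 1 oxalato (C2O4, -2). Ligand charge sum = -2.
With Zn in oxidation state +2, the complex ion is [Zn...].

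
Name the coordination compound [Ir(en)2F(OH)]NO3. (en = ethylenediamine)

bis(ethylenediamine)fluorohydroxoiridium(III) nitrate

The 1 nitrate counter-ion carries a total charge of -1, so each complex ion is 1+.
Ligand charges: 1×fluoro (-1 each), 2×ethylenediamine (neutral), 1×hydroxo (-1 each); total -2. So Ir + (-2) = 1+, giving Ir = +3.
Ligands are named alphabetically: ethylenediamine before fluoro before hydroxo.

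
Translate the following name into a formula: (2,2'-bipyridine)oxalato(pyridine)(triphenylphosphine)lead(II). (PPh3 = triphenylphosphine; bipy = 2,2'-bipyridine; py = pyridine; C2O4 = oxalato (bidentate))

Ligands: 1 triphenylphosphine (PPh3, neutral), 1 2,2'-bipyridine (bipy, neutral), 1 pyridine (py, neutral), 1 oxalato (C2O4, -2). Ligand charge sum = -2.
With Pb in oxidation state +2, the complex ion is [Pb...].

[Pb(bipy)(C2O4)(PPh3)(py)]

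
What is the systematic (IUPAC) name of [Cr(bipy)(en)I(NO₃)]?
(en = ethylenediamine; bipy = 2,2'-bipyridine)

(2,2'-bipyridine)(ethylenediamine)iodonitratochromium(II)

There is no counter-ion, so the complex is neutral overall.
Ligand charges: 1×nitrato (-1 each), 1×iodo (-1 each), 1×ethylenediamine (neutral), 1×2,2'-bipyridine (neutral); total -2. So Cr + (-2) = 0, giving Cr = +2.
Ligands are named alphabetically: bipyridine before ethylenediamine before iodo before nitrato.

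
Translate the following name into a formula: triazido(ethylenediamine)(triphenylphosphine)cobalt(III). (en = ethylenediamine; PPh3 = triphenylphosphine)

Ligands: 1 ethylenediamine (en, neutral), 1 triphenylphosphine (PPh3, neutral), 3 azido (N3, -1). Ligand charge sum = -3.
With Co in oxidation state +3, the complex ion is [Co...].

[Co(en)(N3)3(PPh3)]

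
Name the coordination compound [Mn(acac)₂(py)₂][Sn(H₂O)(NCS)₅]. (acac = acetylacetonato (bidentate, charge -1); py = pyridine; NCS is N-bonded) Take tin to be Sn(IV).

bis(acetylacetonato)bis(pyridine)manganese(III) aquapentaisothiocyanatostannate(IV)

Both ions are complex: the cation is named first with the plain metal name, the anion second with the -ate form; each ion's ligands are alphabetised independently.
Sn is given as +4; the anion's ligand charges sum to -5, so the complex anion is 1−.
A 1:1 salt means the cation carries the equal and opposite charge, 1+.
Cation: ligand charges sum to -2; for the ion to be 1+, Mn = +3.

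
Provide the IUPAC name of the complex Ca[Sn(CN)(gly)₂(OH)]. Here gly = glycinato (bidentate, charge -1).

calcium cyanobis(glycinato)hydroxostannate(II)

The 1 calcium counter-ion carries a total charge of +2, so each complex ion is 2−.
Ligand charges: 1×cyano (-1 each), 1×hydroxo (-1 each), 2×glycinato (-1 each); total -4. So Sn + (-4) = 2−, giving Sn = +2.
Ligands are named alphabetically: cyano before glycinato before hydroxo.
The complex ion is anionic, so tin takes the -ate form stannate(II).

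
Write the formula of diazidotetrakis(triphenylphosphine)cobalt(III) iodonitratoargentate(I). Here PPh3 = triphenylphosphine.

[Co(N3)2(PPh3)4][AgI(NO3)]

Cation [Co…]: ligand charges -2, Co(III) ⇒ ion charge 1+.
Anion [Ag…]: ligand charges -2, Ag(I) ⇒ ion charge 1−.
One 1+ cation balances one 1− anion.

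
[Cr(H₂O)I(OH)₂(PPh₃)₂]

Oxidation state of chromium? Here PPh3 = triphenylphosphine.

No counter-ion: the bracketed complex is neutral.
Ligand charges: 2×PPh3 neutral; 1×H2O neutral; 1×I = -1; 2×OH = -2; sum -3.
Cr + (-3) = 0 ⇒ Cr is +3.

+3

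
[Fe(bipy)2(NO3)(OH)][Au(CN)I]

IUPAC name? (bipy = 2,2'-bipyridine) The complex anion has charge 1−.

Both ions are complex: the cation is named first with the plain metal name, the anion second with the -ate form; each ion's ligands are alphabetised independently.
The complex anion is given as 1−; its ligand charges sum to -2, so Au = +1.
A 1:1 salt means the cation carries the equal and opposite charge, 1+.
Cation: ligand charges sum to -2; for the ion to be 1+, Fe = +3.

bis(2,2'-bipyridine)hydroxonitratoiron(III) cyanoiodoaurate(I)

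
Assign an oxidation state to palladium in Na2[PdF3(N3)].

2 sodium outside the brackets (+1 each) → the complex ion is 2−.
Ligand charges: 1×N3 = -1; 3×F = -3; sum -4.
Pd + (-4) = 2− ⇒ Pd is +2.

+2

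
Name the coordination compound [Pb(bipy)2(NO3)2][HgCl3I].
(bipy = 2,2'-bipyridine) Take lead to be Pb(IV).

Pb is given as +4; the cation's ligand charges sum to -2, so the complex cation is 2+.
A 1:1 salt means the anion carries the equal and opposite charge, 2−.
Anion: ligand charges sum to -4; for the ion to be 2−, Hg = +2.

bis(2,2'-bipyridine)dinitratolead(IV) trichloroiodomercurate(II)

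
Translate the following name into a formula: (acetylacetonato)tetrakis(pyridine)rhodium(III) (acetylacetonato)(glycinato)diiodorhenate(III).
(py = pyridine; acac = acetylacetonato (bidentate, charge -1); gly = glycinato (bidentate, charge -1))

Cation [Rh…]: ligand charges -1, Rh(III) ⇒ ion charge 2+.
Anion [Re…]: ligand charges -4, Re(III) ⇒ ion charge 1−.
One 2+ cation requires 2 of the 1− anion.

[Rh(acac)(py)4][Re(acac)(gly)I2]2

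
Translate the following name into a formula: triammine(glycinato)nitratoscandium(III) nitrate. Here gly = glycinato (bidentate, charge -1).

Ligands: 3 ammine (NH3, neutral), 1 glycinato (gly, -1), 1 nitrato (NO3, -1). Ligand charge sum = -2.
With Sc in oxidation state +3, the complex ion is [Sc...]^1+.
Charge balance with nitrate (-1) requires 1 complex ion per 1 nitrate.

[Sc(gly)(NH3)3(NO3)]NO3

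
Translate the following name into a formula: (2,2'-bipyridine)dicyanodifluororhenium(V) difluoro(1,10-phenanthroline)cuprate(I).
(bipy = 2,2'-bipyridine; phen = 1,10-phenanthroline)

[Re(bipy)(CN)2F2][CuF2(phen)]

Cation [Re…]: ligand charges -4, Re(V) ⇒ ion charge 1+.
Anion [Cu…]: ligand charges -2, Cu(I) ⇒ ion charge 1−.
One 1+ cation balances one 1− anion.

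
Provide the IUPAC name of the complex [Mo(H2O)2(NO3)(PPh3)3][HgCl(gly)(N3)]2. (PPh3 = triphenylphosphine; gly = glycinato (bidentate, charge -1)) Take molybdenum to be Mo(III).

diaquanitratotris(triphenylphosphine)molybdenum(III) azidochloro(glycinato)mercurate(II)

Mo is given as +3; the cation's ligand charges sum to -1, so the complex cation is 2+.
With 2 anions per cation, each anion must be 2/2 = 1−.
Anion: ligand charges sum to -3; for the ion to be 1−, Hg = +2.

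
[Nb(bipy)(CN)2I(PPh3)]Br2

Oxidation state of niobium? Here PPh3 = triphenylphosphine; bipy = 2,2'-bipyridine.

2 bromide outside the brackets (-1 each) → the complex ion is 2+.
Ligand charges: 1×PPh3 neutral; 1×bipy neutral; 1×I = -1; 2×CN = -2; sum -3.
Nb + (-3) = 2+ ⇒ Nb is +5.

+5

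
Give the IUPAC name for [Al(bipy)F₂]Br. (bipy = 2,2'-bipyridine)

The 1 bromide counter-ion carries a total charge of -1, so each complex ion is 1+.
Ligand charges: 2×fluoro (-1 each), 1×2,2'-bipyridine (neutral); total -2. So Al + (-2) = 1+, giving Al = +3.
Ligands are named alphabetically: bipyridine before fluoro.

(2,2'-bipyridine)difluoroaluminium(III) bromide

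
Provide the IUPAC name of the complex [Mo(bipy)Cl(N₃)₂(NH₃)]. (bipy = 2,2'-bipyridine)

amminediazido(2,2'-bipyridine)chloromolybdenum(III)

There is no counter-ion, so the complex is neutral overall.
Ligand charges: 1×ammine (neutral), 1×2,2'-bipyridine (neutral), 1×chloro (-1 each), 2×azido (-1 each); total -3. So Mo + (-3) = 0, giving Mo = +3.
Ligands are named alphabetically: ammine before azido before bipyridine before chloro.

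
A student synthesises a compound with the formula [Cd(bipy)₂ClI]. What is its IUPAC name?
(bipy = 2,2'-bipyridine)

bis(2,2'-bipyridine)chloroiodocadmium(II)

There is no counter-ion, so the complex is neutral overall.
Ligand charges: 1×iodo (-1 each), 2×2,2'-bipyridine (neutral), 1×chloro (-1 each); total -2. So Cd + (-2) = 0, giving Cd = +2.
Ligands are named alphabetically: bipyridine before chloro before iodo.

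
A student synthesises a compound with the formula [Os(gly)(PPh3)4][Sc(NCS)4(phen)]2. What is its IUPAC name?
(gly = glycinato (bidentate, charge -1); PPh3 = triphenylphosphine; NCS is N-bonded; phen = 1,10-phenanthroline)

(glycinato)tetrakis(triphenylphosphine)osmium(III) tetraisothiocyanato(1,10-phenanthroline)scandate(III)

Both ions are complex: the cation is named first with the plain metal name, the anion second with the -ate form; each ion's ligands are alphabetised independently.
Scandium is always +3 in its complexes; the anion's ligand charges sum to -4, so the complex anion is 1−.
With 2 anions per cation, the cation must be 2×1 = 2+.
Cation: ligand charges sum to -1; for the ion to be 2+, Os = +3.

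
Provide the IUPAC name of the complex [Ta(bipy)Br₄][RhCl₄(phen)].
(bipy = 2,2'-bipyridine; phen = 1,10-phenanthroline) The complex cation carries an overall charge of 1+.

The complex cation is given as 1+; its ligand charges sum to -4, so Ta = +5.
A 1:1 salt means the anion carries the equal and opposite charge, 1−.
Anion: ligand charges sum to -4; for the ion to be 1−, Rh = +3.

(2,2'-bipyridine)tetrabromotantalum(V) tetrachloro(1,10-phenanthroline)rhodate(III)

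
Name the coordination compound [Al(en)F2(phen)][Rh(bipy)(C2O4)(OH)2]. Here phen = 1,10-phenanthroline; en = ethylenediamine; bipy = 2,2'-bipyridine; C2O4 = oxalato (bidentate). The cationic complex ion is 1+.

(ethylenediamine)difluoro(1,10-phenanthroline)aluminium(III) (2,2'-bipyridine)dihydroxooxalatorhodate(III)

Both ions are complex: the cation is named first with the plain metal name, the anion second with the -ate form; each ion's ligands are alphabetised independently.
The complex cation is given as 1+; its ligand charges sum to -2, so Al = +3.
A 1:1 salt means the anion carries the equal and opposite charge, 1−.
Anion: ligand charges sum to -4; for the ion to be 1−, Rh = +3.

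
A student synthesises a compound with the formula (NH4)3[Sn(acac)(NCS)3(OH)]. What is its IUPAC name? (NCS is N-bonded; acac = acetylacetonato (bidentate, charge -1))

ammonium (acetylacetonato)hydroxotriisothiocyanatostannate(II)

The 3 ammonium counter-ions carry a total charge of +3, so each complex ion is 3−.
Ligand charges: 1×hydroxo (-1 each), 3×isothiocyanato (-1 each), 1×acetylacetonato (-1 each); total -5. So Sn + (-5) = 3−, giving Sn = +2.
Ligands are named alphabetically: acetylacetonato before hydroxo before isothiocyanato.
The complex ion is anionic, so tin takes the -ate form stannate(II).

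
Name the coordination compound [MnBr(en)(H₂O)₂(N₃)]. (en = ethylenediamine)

diaquaazidobromo(ethylenediamine)manganese(II)

There is no counter-ion, so the complex is neutral overall.
Ligand charges: 1×azido (-1 each), 2×aqua (neutral), 1×ethylenediamine (neutral), 1×bromo (-1 each); total -2. So Mn + (-2) = 0, giving Mn = +2.
Ligands are named alphabetically: aqua before azido before bromo before ethylenediamine.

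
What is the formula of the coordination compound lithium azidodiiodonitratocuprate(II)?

Ligands: 1 azido (N3, -1), 1 nitrato (NO3, -1), 2 iodo (I, -1). Ligand charge sum = -4.
With Cu in oxidation state +2, the complex ion is [Cu...]^2−.
Charge balance with lithium (+1) requires 1 complex ion per 2 lithium.

Li2[CuI2(N3)(NO3)]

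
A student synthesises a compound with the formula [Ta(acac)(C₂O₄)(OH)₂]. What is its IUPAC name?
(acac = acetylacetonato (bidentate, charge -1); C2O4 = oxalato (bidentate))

There is no counter-ion, so the complex is neutral overall.
Ligand charges: 1×acetylacetonato (-1 each), 1×oxalato (-2 each), 2×hydroxo (-1 each); total -5. So Ta + (-5) = 0, giving Ta = +5.
Ligands are named alphabetically: acetylacetonato before hydroxo before oxalato.

(acetylacetonato)dihydroxooxalatotantalum(V)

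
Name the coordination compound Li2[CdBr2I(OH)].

The 2 lithium counter-ions carry a total charge of +2, so each complex ion is 2−.
Ligand charges: 1×iodo (-1 each), 1×hydroxo (-1 each), 2×bromo (-1 each); total -4. So Cd + (-4) = 2−, giving Cd = +2.
The complex ion is anionic, so cadmium takes the -ate form cadmate(II).

lithium dibromohydroxoiodocadmate(II)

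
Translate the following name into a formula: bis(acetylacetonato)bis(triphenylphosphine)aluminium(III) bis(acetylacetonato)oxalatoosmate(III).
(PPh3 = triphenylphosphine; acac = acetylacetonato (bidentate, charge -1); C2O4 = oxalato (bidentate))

[Al(acac)2(PPh3)2][Os(acac)2(C2O4)]

Cation [Al…]: ligand charges -2, Al(III) ⇒ ion charge 1+.
Anion [Os…]: ligand charges -4, Os(III) ⇒ ion charge 1−.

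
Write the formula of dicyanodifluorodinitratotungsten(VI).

[W(CN)2F2(NO3)2]

Ligands: 2 fluoro (F, -1), 2 cyano (CN, -1), 2 nitrato (NO3, -1). Ligand charge sum = -6.
With W in oxidation state +6, the complex ion is [W...].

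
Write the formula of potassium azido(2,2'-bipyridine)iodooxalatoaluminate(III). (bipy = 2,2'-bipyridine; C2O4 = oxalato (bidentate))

K[Al(bipy)(C2O4)I(N3)]

Ligands: 1 iodo (I, -1), 1 2,2'-bipyridine (bipy, neutral), 1 azido (N3, -1), 1 oxalato (C2O4, -2). Ligand charge sum = -4.
With Al in oxidation state +3, the complex ion is [Al...]^1−.
Charge balance with potassium (+1) requires 1 complex ion per 1 potassium.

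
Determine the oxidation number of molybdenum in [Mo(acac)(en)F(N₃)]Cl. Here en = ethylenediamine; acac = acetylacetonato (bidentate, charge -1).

1 chloride outside the brackets (-1 each) → the complex ion is 1+.
Ligand charges: 1×F = -1; 1×en neutral; 1×acac = -1; 1×N3 = -1; sum -3.
Mo + (-3) = 1+ ⇒ Mo is +4.

+4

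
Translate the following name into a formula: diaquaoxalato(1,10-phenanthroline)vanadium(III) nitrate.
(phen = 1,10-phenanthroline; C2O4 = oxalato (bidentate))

Ligands: 2 aqua (H2O, neutral), 1 1,10-phenanthroline (phen, neutral), 1 oxalato (C2O4, -2). Ligand charge sum = -2.
With V in oxidation state +3, the complex ion is [V...]^1+.
Charge balance with nitrate (-1) requires 1 complex ion per 1 nitrate.

[V(C2O4)(H2O)2(phen)]NO3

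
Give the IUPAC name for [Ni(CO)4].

There is no counter-ion, so the complex is neutral overall.
Ligand charges: 4×carbonyl (neutral); total 0. So Ni + (0) = 0, giving Ni = 0.

tetracarbonylnickel(0)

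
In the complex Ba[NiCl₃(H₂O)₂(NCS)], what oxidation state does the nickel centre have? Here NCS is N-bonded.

1 barium outside the brackets (+2 each) → the complex ion is 2−.
Ligand charges: 3×Cl = -3; 1×NCS = -1; 2×H2O neutral; sum -4.
Ni + (-4) = 2− ⇒ Ni is +2.

+2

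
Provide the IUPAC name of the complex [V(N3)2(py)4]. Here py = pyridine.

There is no counter-ion, so the complex is neutral overall.
Ligand charges: 2×azido (-1 each), 4×pyridine (neutral); total -2. So V + (-2) = 0, giving V = +2.
Ligands are named alphabetically: azido before pyridine.

diazidotetrakis(pyridine)vanadium(II)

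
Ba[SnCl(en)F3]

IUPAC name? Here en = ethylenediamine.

barium chloro(ethylenediamine)trifluorostannate(II)

The 1 barium counter-ion carries a total charge of +2, so each complex ion is 2−.
Ligand charges: 1×ethylenediamine (neutral), 1×chloro (-1 each), 3×fluoro (-1 each); total -4. So Sn + (-4) = 2−, giving Sn = +2.
Ligands are named alphabetically: chloro before ethylenediamine before fluoro.
The complex ion is anionic, so tin takes the -ate form stannate(II).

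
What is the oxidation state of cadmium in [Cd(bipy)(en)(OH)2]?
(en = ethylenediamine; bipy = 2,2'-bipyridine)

No counter-ion: the bracketed complex is neutral.
Ligand charges: 2×OH = -2; 1×en neutral; 1×bipy neutral; sum -2.
Cd + (-2) = 0 ⇒ Cd is +2.

+2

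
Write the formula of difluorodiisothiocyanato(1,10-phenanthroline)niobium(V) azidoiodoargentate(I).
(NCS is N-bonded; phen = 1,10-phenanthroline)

Cation [Nb…]: ligand charges -4, Nb(V) ⇒ ion charge 1+.
Anion [Ag…]: ligand charges -2, Ag(I) ⇒ ion charge 1−.
One 1+ cation balances one 1− anion.

[NbF2(NCS)2(phen)][AgI(N3)]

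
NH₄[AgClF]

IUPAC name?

The 1 ammonium counter-ion carries a total charge of +1, so each complex ion is 1−.
Ligand charges: 1×chloro (-1 each), 1×fluoro (-1 each); total -2. So Ag + (-2) = 1−, giving Ag = +1.
Ligands are named alphabetically: chloro before fluoro.
The complex ion is anionic, so silver takes the -ate form argentate(I).

ammonium chlorofluoroargentate(I)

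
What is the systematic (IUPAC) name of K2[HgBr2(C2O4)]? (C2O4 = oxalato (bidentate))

potassium dibromooxalatomercurate(II)

The 2 potassium counter-ions carry a total charge of +2, so each complex ion is 2−.
Ligand charges: 1×oxalato (-2 each), 2×bromo (-1 each); total -4. So Hg + (-4) = 2−, giving Hg = +2.
Ligands are named alphabetically: bromo before oxalato.
The complex ion is anionic, so mercury takes the -ate form mercurate(II).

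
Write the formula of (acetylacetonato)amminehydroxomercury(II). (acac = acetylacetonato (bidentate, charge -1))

[Hg(acac)(NH3)(OH)]

Ligands: 1 ammine (NH3, neutral), 1 acetylacetonato (acac, -1), 1 hydroxo (OH, -1). Ligand charge sum = -2.
With Hg in oxidation state +2, the complex ion is [Hg...].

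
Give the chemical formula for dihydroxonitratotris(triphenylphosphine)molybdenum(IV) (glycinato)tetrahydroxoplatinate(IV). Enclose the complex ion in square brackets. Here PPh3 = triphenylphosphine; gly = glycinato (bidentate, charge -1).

Cation [Mo…]: ligand charges -3, Mo(IV) ⇒ ion charge 1+.
Anion [Pt…]: ligand charges -5, Pt(IV) ⇒ ion charge 1−.

[Mo(NO3)(OH)2(PPh3)3][Pt(gly)(OH)4]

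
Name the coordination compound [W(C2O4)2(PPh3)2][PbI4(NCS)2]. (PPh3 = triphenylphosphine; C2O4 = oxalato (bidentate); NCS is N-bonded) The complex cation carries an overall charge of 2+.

dioxalatobis(triphenylphosphine)tungsten(VI) tetraiododiisothiocyanatoplumbate(IV)

The complex cation is given as 2+; its ligand charges sum to -4, so W = +6.
A 1:1 salt means the anion carries the equal and opposite charge, 2−.
Anion: ligand charges sum to -6; for the ion to be 2−, Pb = +4.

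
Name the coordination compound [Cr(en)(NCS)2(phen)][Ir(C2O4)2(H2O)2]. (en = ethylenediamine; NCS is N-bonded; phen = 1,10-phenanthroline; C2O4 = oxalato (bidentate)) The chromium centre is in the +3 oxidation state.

(ethylenediamine)diisothiocyanato(1,10-phenanthroline)chromium(III) diaquadioxalatoiridate(III)

Cr is given as +3; the cation's ligand charges sum to -2, so the complex cation is 1+.
A 1:1 salt means the anion carries the equal and opposite charge, 1−.
Anion: ligand charges sum to -4; for the ion to be 1−, Ir = +3.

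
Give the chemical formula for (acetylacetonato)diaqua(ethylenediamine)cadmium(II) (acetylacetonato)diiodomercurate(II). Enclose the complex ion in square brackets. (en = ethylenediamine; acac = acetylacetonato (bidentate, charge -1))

Cation [Cd…]: ligand charges -1, Cd(II) ⇒ ion charge 1+.
Anion [Hg…]: ligand charges -3, Hg(II) ⇒ ion charge 1−.
One 1+ cation balances one 1− anion.

[Cd(acac)(en)(H2O)2][Hg(acac)I2]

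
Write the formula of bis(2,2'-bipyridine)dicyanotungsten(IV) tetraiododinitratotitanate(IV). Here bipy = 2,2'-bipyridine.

Cation [W…]: ligand charges -2, W(IV) ⇒ ion charge 2+.
Anion [Ti…]: ligand charges -6, Ti(IV) ⇒ ion charge 2−.

[W(bipy)2(CN)2][TiI4(NO3)2]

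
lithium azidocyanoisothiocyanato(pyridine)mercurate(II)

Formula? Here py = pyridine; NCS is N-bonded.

Ligands: 1 pyridine (py, neutral), 1 cyano (CN, -1), 1 azido (N3, -1), 1 isothiocyanato (NCS, -1). Ligand charge sum = -3.
With Hg in oxidation state +2, the complex ion is [Hg...]^1−.
Charge balance with lithium (+1) requires 1 complex ion per 1 lithium.

Li[Hg(CN)(N3)(NCS)(py)]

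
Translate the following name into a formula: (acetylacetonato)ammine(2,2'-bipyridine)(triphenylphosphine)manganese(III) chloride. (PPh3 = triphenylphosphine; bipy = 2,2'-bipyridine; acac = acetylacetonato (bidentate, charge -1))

[Mn(acac)(bipy)(NH3)(PPh3)]Cl2

Ligands: 1 triphenylphosphine (PPh3, neutral), 1 2,2'-bipyridine (bipy, neutral), 1 ammine (NH3, neutral), 1 acetylacetonato (acac, -1). Ligand charge sum = -1.
With Mn in oxidation state +3, the complex ion is [Mn...]^2+.
Charge balance with chloride (-1) requires 1 complex ion per 2 chloride.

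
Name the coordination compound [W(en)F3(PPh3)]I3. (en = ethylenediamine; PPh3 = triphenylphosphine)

(ethylenediamine)trifluoro(triphenylphosphine)tungsten(VI) iodide

The 3 iodide counter-ions carry a total charge of -3, so each complex ion is 3+.
Ligand charges: 1×ethylenediamine (neutral), 1×triphenylphosphine (neutral), 3×fluoro (-1 each); total -3. So W + (-3) = 3+, giving W = +6.
Ligands are named alphabetically: ethylenediamine before fluoro before triphenylphosphine.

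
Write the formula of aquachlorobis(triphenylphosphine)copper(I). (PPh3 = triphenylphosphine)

[CuCl(H2O)(PPh3)2]

Ligands: 1 chloro (Cl, -1), 2 triphenylphosphine (PPh3, neutral), 1 aqua (H2O, neutral). Ligand charge sum = -1.
With Cu in oxidation state +1, the complex ion is [Cu...].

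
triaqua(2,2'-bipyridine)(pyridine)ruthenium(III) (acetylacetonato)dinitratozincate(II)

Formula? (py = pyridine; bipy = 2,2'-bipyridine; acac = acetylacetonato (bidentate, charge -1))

[Ru(bipy)(H2O)3(py)][Zn(acac)(NO3)2]3

Cation [Ru…]: ligand charges 0, Ru(III) ⇒ ion charge 3+.
Anion [Zn…]: ligand charges -3, Zn(II) ⇒ ion charge 1−.
One 3+ cation requires 3 of the 1− anion.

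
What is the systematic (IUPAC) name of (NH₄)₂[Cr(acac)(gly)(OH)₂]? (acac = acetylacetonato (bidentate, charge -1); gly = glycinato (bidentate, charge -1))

ammonium (acetylacetonato)(glycinato)dihydroxochromate(II)

The 2 ammonium counter-ions carry a total charge of +2, so each complex ion is 2−.
Ligand charges: 2×hydroxo (-1 each), 1×acetylacetonato (-1 each), 1×glycinato (-1 each); total -4. So Cr + (-4) = 2−, giving Cr = +2.
The complex ion is anionic, so chromium takes the -ate form chromate(II).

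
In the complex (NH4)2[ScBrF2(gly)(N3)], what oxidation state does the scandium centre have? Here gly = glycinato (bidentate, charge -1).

2 ammonium outside the brackets (+1 each) → the complex ion is 2−.
Ligand charges: 1×gly = -1; 2×F = -2; 1×Br = -1; 1×N3 = -1; sum -5.
Sc + (-5) = 2− ⇒ Sc is +3.

+3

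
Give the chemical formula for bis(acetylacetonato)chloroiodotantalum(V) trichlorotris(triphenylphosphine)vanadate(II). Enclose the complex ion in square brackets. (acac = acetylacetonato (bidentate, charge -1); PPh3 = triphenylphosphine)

[Ta(acac)2ClI][VCl3(PPh3)3]

Cation [Ta…]: ligand charges -4, Ta(V) ⇒ ion charge 1+.
Anion [V…]: ligand charges -3, V(II) ⇒ ion charge 1−.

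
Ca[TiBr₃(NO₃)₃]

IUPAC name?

The 1 calcium counter-ion carries a total charge of +2, so each complex ion is 2−.
Ligand charges: 3×nitrato (-1 each), 3×bromo (-1 each); total -6. So Ti + (-6) = 2−, giving Ti = +4.
The complex ion is anionic, so titanium takes the -ate form titanate(IV).

calcium tribromotrinitratotitanate(IV)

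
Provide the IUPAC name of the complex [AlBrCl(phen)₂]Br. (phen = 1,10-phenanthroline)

bromochlorobis(1,10-phenanthroline)aluminium(III) bromide

The 1 bromide counter-ion carries a total charge of -1, so each complex ion is 1+.
Ligand charges: 1×chloro (-1 each), 2×1,10-phenanthroline (neutral), 1×bromo (-1 each); total -2. So Al + (-2) = 1+, giving Al = +3.
Ligands are named alphabetically: bromo before chloro before phenanthroline.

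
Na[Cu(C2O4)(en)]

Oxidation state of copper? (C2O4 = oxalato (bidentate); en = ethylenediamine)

+1

1 sodium outside the brackets (+1 each) → the complex ion is 1−.
Ligand charges: 1×C2O4 = -2; 1×en neutral; sum -2.
Cu + (-2) = 1− ⇒ Cu is +1.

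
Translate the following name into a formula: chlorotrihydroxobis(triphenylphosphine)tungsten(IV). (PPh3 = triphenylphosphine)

[WCl(OH)3(PPh3)2]

Ligands: 1 chloro (Cl, -1), 3 hydroxo (OH, -1), 2 triphenylphosphine (PPh3, neutral). Ligand charge sum = -4.
With W in oxidation state +4, the complex ion is [W...].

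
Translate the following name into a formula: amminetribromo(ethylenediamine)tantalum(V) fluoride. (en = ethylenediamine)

[TaBr3(en)(NH3)]F2

Ligands: 1 ethylenediamine (en, neutral), 3 bromo (Br, -1), 1 ammine (NH3, neutral). Ligand charge sum = -3.
With Ta in oxidation state +5, the complex ion is [Ta...]^2+.
Charge balance with fluoride (-1) requires 1 complex ion per 2 fluoride.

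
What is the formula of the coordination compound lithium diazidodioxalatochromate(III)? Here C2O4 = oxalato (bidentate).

Ligands: 2 azido (N3, -1), 2 oxalato (C2O4, -2). Ligand charge sum = -6.
With Cr in oxidation state +3, the complex ion is [Cr...]^3−.
Charge balance with lithium (+1) requires 1 complex ion per 3 lithium.

Li3[Cr(C2O4)2(N3)2]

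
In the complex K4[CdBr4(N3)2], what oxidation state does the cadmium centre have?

4 potassium outside the brackets (+1 each) → the complex ion is 4−.
Ligand charges: 4×Br = -4; 2×N3 = -2; sum -6.
Cd + (-6) = 4− ⇒ Cd is +2.

+2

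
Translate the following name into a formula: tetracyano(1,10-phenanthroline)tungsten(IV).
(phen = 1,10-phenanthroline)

Ligands: 1 1,10-phenanthroline (phen, neutral), 4 cyano (CN, -1). Ligand charge sum = -4.
With W in oxidation state +4, the complex ion is [W...].

[W(CN)4(phen)]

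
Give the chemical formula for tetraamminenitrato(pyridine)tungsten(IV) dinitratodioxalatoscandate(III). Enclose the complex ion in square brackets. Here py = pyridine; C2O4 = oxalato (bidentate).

[W(NH3)4(NO3)(py)][Sc(C2O4)2(NO3)2]

Cation [W…]: ligand charges -1, W(IV) ⇒ ion charge 3+.
Anion [Sc…]: ligand charges -6, Sc(III) ⇒ ion charge 3−.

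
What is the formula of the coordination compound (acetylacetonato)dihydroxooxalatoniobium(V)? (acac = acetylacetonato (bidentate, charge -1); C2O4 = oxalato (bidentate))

Ligands: 1 acetylacetonato (acac, -1), 2 hydroxo (OH, -1), 1 oxalato (C2O4, -2). Ligand charge sum = -5.
With Nb in oxidation state +5, the complex ion is [Nb...].

[Nb(acac)(C2O4)(OH)2]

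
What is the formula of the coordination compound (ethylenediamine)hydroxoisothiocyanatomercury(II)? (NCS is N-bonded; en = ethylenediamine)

Ligands: 1 hydroxo (OH, -1), 1 isothiocyanato (NCS, -1), 1 ethylenediamine (en, neutral). Ligand charge sum = -2.
With Hg in oxidation state +2, the complex ion is [Hg...].

[Hg(en)(NCS)(OH)]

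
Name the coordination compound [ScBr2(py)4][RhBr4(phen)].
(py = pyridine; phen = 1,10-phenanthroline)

Both ions are complex: the cation is named first with the plain metal name, the anion second with the -ate form; each ion's ligands are alphabetised independently.
Scandium is always +3 in its complexes; the cation's ligand charges sum to -2, so the complex cation is 1+.
A 1:1 salt means the anion carries the equal and opposite charge, 1−.
Anion: ligand charges sum to -4; for the ion to be 1−, Rh = +3.

dibromotetrakis(pyridine)scandium(III) tetrabromo(1,10-phenanthroline)rhodate(III)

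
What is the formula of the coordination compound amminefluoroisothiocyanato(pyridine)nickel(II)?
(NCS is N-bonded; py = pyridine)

Ligands: 1 isothiocyanato (NCS, -1), 1 pyridine (py, neutral), 1 fluoro (F, -1), 1 ammine (NH3, neutral). Ligand charge sum = -2.
With Ni in oxidation state +2, the complex ion is [Ni...].

[NiF(NCS)(NH3)(py)]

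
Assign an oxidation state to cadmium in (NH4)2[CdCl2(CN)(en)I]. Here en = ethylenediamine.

+2

2 ammonium outside the brackets (+1 each) → the complex ion is 2−.
Ligand charges: 1×I = -1; 1×CN = -1; 2×Cl = -2; 1×en neutral; sum -4.
Cd + (-4) = 2− ⇒ Cd is +2.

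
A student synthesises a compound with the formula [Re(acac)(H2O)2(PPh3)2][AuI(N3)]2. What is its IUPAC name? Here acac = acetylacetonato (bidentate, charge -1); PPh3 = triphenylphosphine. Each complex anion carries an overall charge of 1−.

Both ions are complex: the cation is named first with the plain metal name, the anion second with the -ate form; each ion's ligands are alphabetised independently.
The complex anion is given as 1−; its ligand charges sum to -2, so Au = +1.
With 2 anions per cation, the cation must be 2×1 = 2+.
Cation: ligand charges sum to -1; for the ion to be 2+, Re = +3.

(acetylacetonato)diaquabis(triphenylphosphine)rhenium(III) azidoiodoaurate(I)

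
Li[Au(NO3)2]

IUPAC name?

lithium dinitratoaurate(I)

The 1 lithium counter-ion carries a total charge of +1, so each complex ion is 1−.
Ligand charges: 2×nitrato (-1 each); total -2. So Au + (-2) = 1−, giving Au = +1.
The complex ion is anionic, so gold takes the -ate form aurate(I).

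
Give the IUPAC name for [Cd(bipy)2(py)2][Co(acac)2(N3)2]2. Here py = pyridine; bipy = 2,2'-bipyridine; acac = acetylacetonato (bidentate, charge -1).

bis(2,2'-bipyridine)bis(pyridine)cadmium(II) bis(acetylacetonato)diazidocobaltate(III)

Cadmium is always +2 in its complexes; the cation's ligand charges sum to 0, so the complex cation is 2+.
With 2 anions per cation, each anion must be 2/2 = 1−.
Anion: ligand charges sum to -4; for the ion to be 1−, Co = +3.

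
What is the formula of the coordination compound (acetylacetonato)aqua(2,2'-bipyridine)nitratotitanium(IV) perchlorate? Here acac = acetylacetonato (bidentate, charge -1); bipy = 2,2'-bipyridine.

[Ti(acac)(bipy)(H2O)(NO3)](ClO4)2

Ligands: 1 aqua (H2O, neutral), 1 acetylacetonato (acac, -1), 1 nitrato (NO3, -1), 1 2,2'-bipyridine (bipy, neutral). Ligand charge sum = -2.
Charge balance with perchlorate (-1) requires 1 complex ion per 2 perchlorate.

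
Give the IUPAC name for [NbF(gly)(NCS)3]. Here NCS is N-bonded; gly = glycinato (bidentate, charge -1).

fluoro(glycinato)triisothiocyanatoniobium(V)

There is no counter-ion, so the complex is neutral overall.
Ligand charges: 3×isothiocyanato (-1 each), 1×fluoro (-1 each), 1×glycinato (-1 each); total -5. So Nb + (-5) = 0, giving Nb = +5.
Ligands are named alphabetically: fluoro before glycinato before isothiocyanato.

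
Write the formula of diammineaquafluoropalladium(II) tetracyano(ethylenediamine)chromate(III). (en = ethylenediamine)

Cation [Pd…]: ligand charges -1, Pd(II) ⇒ ion charge 1+.
Anion [Cr…]: ligand charges -4, Cr(III) ⇒ ion charge 1−.
One 1+ cation balances one 1− anion.

[PdF(H2O)(NH3)2][Cr(CN)4(en)]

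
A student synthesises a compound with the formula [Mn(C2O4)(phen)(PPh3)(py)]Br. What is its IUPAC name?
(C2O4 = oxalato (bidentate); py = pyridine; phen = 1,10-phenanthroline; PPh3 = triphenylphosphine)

oxalato(1,10-phenanthroline)(pyridine)(triphenylphosphine)manganese(III) bromide

The 1 bromide counter-ion carries a total charge of -1, so each complex ion is 1+.
Ligand charges: 1×oxalato (-2 each), 1×pyridine (neutral), 1×1,10-phenanthroline (neutral), 1×triphenylphosphine (neutral); total -2. So Mn + (-2) = 1+, giving Mn = +3.
Ligands are named alphabetically: oxalato before phenanthroline before pyridine before triphenylphosphine.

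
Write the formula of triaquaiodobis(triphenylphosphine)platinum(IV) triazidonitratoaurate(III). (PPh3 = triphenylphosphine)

Cation [Pt…]: ligand charges -1, Pt(IV) ⇒ ion charge 3+.
Anion [Au…]: ligand charges -4, Au(III) ⇒ ion charge 1−.

[Pt(H2O)3I(PPh3)2][Au(N3)3(NO3)]3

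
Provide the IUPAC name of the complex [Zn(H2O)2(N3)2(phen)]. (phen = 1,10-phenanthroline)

There is no counter-ion, so the complex is neutral overall.
Ligand charges: 2×azido (-1 each), 1×1,10-phenanthroline (neutral), 2×aqua (neutral); total -2. So Zn + (-2) = 0, giving Zn = +2.
Ligands are named alphabetically: aqua before azido before phenanthroline.

diaquadiazido(1,10-phenanthroline)zinc(II)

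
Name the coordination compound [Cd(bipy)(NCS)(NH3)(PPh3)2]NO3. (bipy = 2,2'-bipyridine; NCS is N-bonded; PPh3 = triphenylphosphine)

ammine(2,2'-bipyridine)isothiocyanatobis(triphenylphosphine)cadmium(II) nitrate

The 1 nitrate counter-ion carries a total charge of -1, so each complex ion is 1+.
Ligand charges: 1×2,2'-bipyridine (neutral), 1×ammine (neutral), 1×isothiocyanato (-1 each), 2×triphenylphosphine (neutral); total -1. So Cd + (-1) = 1+, giving Cd = +2.
Ligands are named alphabetically: ammine before bipyridine before isothiocyanato before triphenylphosphine.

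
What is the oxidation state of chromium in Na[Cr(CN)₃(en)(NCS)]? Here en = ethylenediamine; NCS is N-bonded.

+3

1 sodium outside the brackets (+1 each) → the complex ion is 1−.
Ligand charges: 1×en neutral; 1×NCS = -1; 3×CN = -3; sum -4.
Cr + (-4) = 1− ⇒ Cr is +3.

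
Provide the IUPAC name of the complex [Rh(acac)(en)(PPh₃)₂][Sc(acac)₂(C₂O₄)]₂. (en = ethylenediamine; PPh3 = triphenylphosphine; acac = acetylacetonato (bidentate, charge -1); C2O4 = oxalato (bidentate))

Both ions are complex: the cation is named first with the plain metal name, the anion second with the -ate form; each ion's ligands are alphabetised independently.
Scandium is always +3 in its complexes; the anion's ligand charges sum to -4, so the complex anion is 1−.
With 2 anions per cation, the cation must be 2×1 = 2+.
Cation: ligand charges sum to -1; for the ion to be 2+, Rh = +3.

(acetylacetonato)(ethylenediamine)bis(triphenylphosphine)rhodium(III) bis(acetylacetonato)oxalatoscandate(III)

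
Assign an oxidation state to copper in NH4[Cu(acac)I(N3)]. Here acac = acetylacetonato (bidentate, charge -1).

+2

1 ammonium outside the brackets (+1 each) → the complex ion is 1−.
Ligand charges: 1×acac = -1; 1×I = -1; 1×N3 = -1; sum -3.
Cu + (-3) = 1− ⇒ Cu is +2.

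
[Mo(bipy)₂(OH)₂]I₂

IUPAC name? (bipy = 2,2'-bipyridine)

bis(2,2'-bipyridine)dihydroxomolybdenum(IV) iodide

The 2 iodide counter-ions carry a total charge of -2, so each complex ion is 2+.
Ligand charges: 2×hydroxo (-1 each), 2×2,2'-bipyridine (neutral); total -2. So Mo + (-2) = 2+, giving Mo = +4.
Ligands are named alphabetically: bipyridine before hydroxo.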